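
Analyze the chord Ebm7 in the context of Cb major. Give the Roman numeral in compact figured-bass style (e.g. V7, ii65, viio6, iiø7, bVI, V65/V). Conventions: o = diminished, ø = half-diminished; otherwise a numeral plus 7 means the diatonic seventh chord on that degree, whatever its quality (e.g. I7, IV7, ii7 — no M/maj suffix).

iii7

Stacked in thirds the chord is Eb-Gb-Bb-Db: a minor seventh chord on Eb.
Eb is scale degree 3 in Cb major, and a minor seventh chord on that degree is written iii7.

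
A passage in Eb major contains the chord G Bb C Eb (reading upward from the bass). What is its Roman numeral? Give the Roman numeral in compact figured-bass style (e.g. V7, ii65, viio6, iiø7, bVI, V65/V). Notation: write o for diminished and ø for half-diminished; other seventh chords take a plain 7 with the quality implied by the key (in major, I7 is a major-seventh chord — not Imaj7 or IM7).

Stacked in thirds the chord is C-Eb-G-Bb: a minor seventh chord on C.
In Eb major, C is the submediant; the diatonic minor seventh chord there is vi7.
With G in the bass the chord is in second inversion, so the figured bass is 43.

vi43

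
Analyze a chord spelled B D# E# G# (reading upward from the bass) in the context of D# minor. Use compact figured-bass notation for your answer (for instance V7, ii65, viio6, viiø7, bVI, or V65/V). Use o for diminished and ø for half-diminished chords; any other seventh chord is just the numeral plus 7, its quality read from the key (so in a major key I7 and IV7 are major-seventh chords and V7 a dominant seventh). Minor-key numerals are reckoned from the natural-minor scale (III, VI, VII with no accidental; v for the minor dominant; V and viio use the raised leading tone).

iiø43

Stacked in thirds the chord is E#-G#-B-D#: a half-diminished seventh chord on E#.
In D# minor, E# is the supertonic; the diatonic half-diminished seventh chord there is iiø7.
With B in the bass the chord is in second inversion, so the figured bass is 43.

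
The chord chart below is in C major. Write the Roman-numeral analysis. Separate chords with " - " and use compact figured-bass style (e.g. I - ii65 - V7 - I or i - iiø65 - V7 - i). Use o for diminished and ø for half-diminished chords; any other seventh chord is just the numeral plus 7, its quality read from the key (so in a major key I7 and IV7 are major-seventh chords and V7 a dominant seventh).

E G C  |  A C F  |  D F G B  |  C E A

I6 - IV6 - V43 - vi6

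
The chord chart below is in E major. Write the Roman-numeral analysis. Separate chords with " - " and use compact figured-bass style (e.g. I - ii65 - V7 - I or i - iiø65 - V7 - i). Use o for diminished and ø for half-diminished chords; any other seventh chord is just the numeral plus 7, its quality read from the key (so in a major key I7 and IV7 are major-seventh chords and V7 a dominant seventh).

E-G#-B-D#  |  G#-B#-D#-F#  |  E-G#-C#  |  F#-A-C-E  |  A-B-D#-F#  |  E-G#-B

E-G#-B-D#: root E is the tonic; major seventh chord there is I7.
G#-B#-D#-F#: a dominant seventh chord on G#, the applied dominant of vi → V7/vi.
E-G#-C#: minor triad on C# = scale degree 6 → vi6.
F#-A-C-E is non-diatonic — iiø7, a mixture chord from E minor.
A-B-D#-F#: dominant seventh chord on B = scale degree 5 → V42.
E-G#-B: root E is the tonic; major triad there is I.

I7 - V7/vi - vi6 - iiø7 - V42 - I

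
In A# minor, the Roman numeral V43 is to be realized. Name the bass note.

B#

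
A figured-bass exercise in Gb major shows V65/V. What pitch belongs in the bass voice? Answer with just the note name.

The applied chord V65/V is rooted on Ab: Ab-C-Eb-Gb.
The figure 65 means first inversion — the third is in the bass.

C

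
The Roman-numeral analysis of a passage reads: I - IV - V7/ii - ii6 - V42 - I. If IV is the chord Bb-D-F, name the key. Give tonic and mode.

F major

The anchor chord is a major triad on Bb, labeled IV.
If Bb is scale degree 4 and the mode makes that degree carry a major triad, the tonic is F and the mode is major.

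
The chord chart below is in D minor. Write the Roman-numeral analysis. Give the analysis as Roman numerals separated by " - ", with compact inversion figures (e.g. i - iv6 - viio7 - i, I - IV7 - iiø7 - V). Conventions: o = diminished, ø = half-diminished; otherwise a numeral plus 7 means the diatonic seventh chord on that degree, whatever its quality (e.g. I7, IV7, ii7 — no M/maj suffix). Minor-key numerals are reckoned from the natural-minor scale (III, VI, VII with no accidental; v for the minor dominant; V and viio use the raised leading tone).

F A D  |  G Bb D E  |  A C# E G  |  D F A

F-A-D: minor triad on D = scale degree 1 → i6.
G-Bb-D-E: root E is the supertonic; half-diminished seventh chord there is iiø65.
A-C#-E-G: dominant seventh chord on A = scale degree 5 → V7.
D-F-A: minor triad on D = scale degree 1 → i.

i6 - iiø65 - V7 - i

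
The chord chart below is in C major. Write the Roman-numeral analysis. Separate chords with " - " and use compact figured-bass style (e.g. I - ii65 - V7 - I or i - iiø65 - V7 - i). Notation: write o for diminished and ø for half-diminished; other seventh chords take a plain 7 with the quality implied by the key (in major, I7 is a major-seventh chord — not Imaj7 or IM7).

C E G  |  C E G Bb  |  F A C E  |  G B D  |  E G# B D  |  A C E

I - V7/IV - IV7 - V - V7/vi - vi

C-E-G has root C, degree 1 in C major, so I.
C-E-G-Bb: a dominant seventh chord on C, the applied dominant of IV → V7/IV.
F-A-C-E: root F is the subdominant; major seventh chord there is IV7.
G-B-D: root G is the dominant; major triad there is V.
E-G#-B-D: a dominant seventh chord on E, the applied dominant of vi → V7/vi.
A-C-E: root A is the submediant; minor triad there is vi.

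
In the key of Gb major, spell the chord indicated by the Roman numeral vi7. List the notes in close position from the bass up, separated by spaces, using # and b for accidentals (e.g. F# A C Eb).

In Gb major, scale degree 6 is Eb, and the diatonic chord built there is a minor seventh chord.
Stacking thirds from Eb gives Eb-Gb-Bb-Db.

Eb Gb Bb Db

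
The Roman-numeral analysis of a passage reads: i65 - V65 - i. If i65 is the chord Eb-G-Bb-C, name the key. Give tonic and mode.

C minor

The anchor chord is a minor seventh chord on C, labeled i65.
If C is scale degree 1 and the mode makes that degree carry a minor seventh chord, the tonic is C and the mode is minor.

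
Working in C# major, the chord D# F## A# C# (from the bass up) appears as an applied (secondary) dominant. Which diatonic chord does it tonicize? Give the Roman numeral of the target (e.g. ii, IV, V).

V

The chord is a dominant seventh chord on D#.
A dominant resolves down a perfect fifth: D# → G#. In C# major, G# is scale degree 5, i.e. V.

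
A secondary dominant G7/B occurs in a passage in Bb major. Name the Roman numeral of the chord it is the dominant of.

The chord is a dominant seventh chord on G.
A dominant resolves down a perfect fifth: G → C. In Bb major, C is scale degree 2, i.e. ii.

ii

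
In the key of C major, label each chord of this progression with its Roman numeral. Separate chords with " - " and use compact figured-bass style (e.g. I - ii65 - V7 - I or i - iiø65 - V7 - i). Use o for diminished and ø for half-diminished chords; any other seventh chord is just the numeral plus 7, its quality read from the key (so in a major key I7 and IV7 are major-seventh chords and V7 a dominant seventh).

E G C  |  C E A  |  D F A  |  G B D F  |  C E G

I6 - vi6 - ii - V7 - I

E-G-C: major triad on C = scale degree 1 → I6.
C-E-A: minor triad on A = scale degree 6 → vi6.
D-F-A has root D, degree 2 in C major, so ii.
G-B-D-F: root G is the dominant; dominant seventh chord there is V7.
C-E-G has root C, degree 1 in C major, so I.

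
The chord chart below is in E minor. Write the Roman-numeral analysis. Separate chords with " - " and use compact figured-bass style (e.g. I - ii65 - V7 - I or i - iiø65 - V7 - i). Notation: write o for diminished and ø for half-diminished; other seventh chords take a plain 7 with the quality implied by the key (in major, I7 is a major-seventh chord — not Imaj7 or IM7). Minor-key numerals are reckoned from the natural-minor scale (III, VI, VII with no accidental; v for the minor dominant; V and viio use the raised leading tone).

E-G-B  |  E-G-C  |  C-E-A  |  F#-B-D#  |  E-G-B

i - VI6 - iv6 - V64 - i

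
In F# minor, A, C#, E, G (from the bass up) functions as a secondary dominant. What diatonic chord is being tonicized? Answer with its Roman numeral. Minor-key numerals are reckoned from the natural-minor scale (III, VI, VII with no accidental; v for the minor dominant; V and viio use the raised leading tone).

The chord is a dominant seventh chord on A.
A dominant resolves down a perfect fifth: A → D. In F# minor, D is scale degree 6, i.e. VI.

VI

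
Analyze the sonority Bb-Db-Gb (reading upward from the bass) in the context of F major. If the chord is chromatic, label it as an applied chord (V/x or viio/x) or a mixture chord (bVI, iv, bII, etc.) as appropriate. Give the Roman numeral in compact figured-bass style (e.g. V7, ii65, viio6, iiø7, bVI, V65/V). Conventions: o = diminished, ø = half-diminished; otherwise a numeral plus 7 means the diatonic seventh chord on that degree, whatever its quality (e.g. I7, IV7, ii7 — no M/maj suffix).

The pitches Gb-Bb-Db form a major triad rooted on Gb.
Gb is the lowered second degree of F major (diatonic 2 would be G). This is the Neapolitan sixth — a major triad on the lowered second degree, here in its customary first inversion.
With Bb in the bass the chord is in first inversion, so the figured bass is 6.

bII6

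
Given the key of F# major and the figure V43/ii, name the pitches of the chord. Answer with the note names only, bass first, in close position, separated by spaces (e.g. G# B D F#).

The slash means an applied dominant: we want the dominant of ii. In F# major, ii is G# minor, and its dominant is built on D#.
Building a dominant seventh chord on D# gives D#-F##-A#-C#.
With the 43 figure the chord is in second inversion; from the bass A# upward in close position it reads A#-C#-D#-F##.

A# C# D# F##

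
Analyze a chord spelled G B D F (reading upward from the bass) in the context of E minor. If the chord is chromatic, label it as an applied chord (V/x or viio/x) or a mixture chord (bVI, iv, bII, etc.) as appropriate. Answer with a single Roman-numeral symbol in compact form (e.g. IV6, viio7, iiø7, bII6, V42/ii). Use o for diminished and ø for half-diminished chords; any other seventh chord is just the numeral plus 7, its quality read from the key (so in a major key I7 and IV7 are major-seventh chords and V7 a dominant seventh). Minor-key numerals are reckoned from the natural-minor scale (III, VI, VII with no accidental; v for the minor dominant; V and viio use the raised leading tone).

V7/VI

The pitches G-B-D-F form a dominant seventh chord rooted on G.
G is not a diatonic chord root with this quality in E minor, but it lies a perfect fifth above C (VI), so the chord functions as an applied dominant of VI.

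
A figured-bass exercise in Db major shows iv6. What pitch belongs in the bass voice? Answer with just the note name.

iv in Db major has root Gb; the chord is Gb-Bbb-Db.
The figure 6 means first inversion — the third is in the bass.

Bbb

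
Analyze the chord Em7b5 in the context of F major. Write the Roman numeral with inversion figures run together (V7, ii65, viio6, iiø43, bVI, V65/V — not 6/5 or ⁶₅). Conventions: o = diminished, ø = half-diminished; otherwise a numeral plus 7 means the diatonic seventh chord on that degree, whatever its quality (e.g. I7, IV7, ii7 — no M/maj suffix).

Stacked in thirds the chord is E-G-Bb-D: a half-diminished seventh chord on E.
In F major, E is the leading tone; the diatonic half-diminished seventh chord there is viiø7.

viiø7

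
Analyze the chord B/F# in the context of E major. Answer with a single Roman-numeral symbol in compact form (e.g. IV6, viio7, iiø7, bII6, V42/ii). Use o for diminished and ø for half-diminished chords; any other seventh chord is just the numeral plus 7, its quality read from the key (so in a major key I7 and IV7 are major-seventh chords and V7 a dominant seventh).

V64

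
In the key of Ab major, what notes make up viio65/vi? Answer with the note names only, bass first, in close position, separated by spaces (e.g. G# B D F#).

G Bb Db E

The slash marks an applied leading-tone chord: viio of vi. In Ab major, vi is F, so the leading tone to it is E, a half step below.
Building a fully diminished seventh chord on E gives E-G-Bb-Db.
With the 65 figure the chord is in first inversion; from the bass G upward in close position it reads G-Bb-Db-E.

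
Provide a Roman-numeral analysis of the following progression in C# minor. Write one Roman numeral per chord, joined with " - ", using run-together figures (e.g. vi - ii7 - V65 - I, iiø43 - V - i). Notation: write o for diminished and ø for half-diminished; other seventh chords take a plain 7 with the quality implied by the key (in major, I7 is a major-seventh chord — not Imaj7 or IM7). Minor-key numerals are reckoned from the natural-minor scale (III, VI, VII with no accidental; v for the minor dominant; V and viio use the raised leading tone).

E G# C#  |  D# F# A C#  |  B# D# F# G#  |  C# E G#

E-G#-C# has root C#, degree 1 in C# minor, so i6.
D#-F#-A-C#: root D# is the supertonic; half-diminished seventh chord there is iiø7.
B#-D#-F#-G#: root G# is the dominant; dominant seventh chord there is V65.
C#-E-G#: root C# is the tonic; minor triad there is i.

i6 - iiø7 - V65 - i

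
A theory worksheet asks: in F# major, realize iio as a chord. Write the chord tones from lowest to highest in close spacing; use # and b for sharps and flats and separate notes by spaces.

G# B D

Scale degree 2 in F# major is G#; here the chord built on it is altered to a diminished triad. iio is the diminished supertonic triad, borrowed from the parallel minor.
So the chord is G#-B-D, a diminished triad.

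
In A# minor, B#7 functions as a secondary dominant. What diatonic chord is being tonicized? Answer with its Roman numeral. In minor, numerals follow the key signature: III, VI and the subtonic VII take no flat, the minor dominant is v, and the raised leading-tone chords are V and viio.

V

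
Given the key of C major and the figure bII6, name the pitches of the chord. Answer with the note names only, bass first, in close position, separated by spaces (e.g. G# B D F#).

Scale degree 2 in C major is D; lowering it a half step gives Db. bII6 is the Neapolitan sixth — a major triad on the lowered second degree, here in its customary first inversion.
So the chord is Db-F-Ab, a major triad.
The figured bass 6 indicates first inversion, placing the third (F) in the bass: F-Ab-Db.

F Ab Db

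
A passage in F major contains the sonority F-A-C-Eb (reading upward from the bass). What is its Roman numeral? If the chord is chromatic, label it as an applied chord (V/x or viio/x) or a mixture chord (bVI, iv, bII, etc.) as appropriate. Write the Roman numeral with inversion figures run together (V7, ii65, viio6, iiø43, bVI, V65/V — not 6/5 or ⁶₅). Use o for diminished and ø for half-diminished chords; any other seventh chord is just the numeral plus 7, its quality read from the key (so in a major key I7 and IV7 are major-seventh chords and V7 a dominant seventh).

V7/IV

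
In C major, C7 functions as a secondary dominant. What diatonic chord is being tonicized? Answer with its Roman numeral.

The chord is a dominant seventh chord on C.
A dominant resolves down a perfect fifth: C → F. In C major, F is scale degree 4, i.e. IV.

IV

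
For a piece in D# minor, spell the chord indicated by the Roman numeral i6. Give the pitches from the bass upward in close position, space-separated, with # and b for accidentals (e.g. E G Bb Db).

In D# minor, the first degree is D#, and the diatonic chord built there is a minor triad.
That chord is spelled D#-F#-A#.
The figured bass 6 indicates first inversion, placing the third (F#) in the bass: F#-A#-D#.

F# A# D#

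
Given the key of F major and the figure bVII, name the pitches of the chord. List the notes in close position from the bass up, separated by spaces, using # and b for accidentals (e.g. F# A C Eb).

Eb G Bb

Scale degree 7 in F major is E; lowering it a half step gives Eb. bVII is a major triad on the lowered seventh degree (the subtonic), borrowed from the parallel minor.
So the chord is Eb-G-Bb, a major triad.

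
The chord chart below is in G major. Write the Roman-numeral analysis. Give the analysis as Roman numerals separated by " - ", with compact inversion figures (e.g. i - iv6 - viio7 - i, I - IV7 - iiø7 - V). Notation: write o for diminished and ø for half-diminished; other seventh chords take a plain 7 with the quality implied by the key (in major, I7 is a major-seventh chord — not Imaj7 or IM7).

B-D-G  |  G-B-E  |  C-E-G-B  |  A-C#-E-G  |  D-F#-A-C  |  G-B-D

I6 - vi6 - IV7 - V7/V - V7 - I

B-D-G has root G, degree 1 in G major, so I6.
G-B-E: minor triad on E = scale degree 6 → vi6.
C-E-G-B has root C, degree 4 in G major, so IV7.
A-C#-E-G: a dominant seventh chord on A, the applied dominant of V → V7/V.
D-F#-A-C: root D is the dominant; dominant seventh chord there is V7.
G-B-D: major triad on G = scale degree 1 → I.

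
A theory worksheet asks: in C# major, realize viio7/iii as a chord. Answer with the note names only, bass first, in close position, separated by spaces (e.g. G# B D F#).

D## F## A# C#

The slash marks an applied leading-tone chord: viio of iii. In C# major, iii is E#, so the leading tone to it is D##, a half step below.
Building a fully diminished seventh chord on D## gives D##-F##-A#-C#.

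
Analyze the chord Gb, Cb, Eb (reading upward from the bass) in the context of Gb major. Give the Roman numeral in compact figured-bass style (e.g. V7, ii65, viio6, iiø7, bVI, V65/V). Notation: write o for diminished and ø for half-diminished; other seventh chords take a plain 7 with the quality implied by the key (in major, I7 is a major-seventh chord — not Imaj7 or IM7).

Stacked in thirds the chord is Cb-Eb-Gb: a major triad on Cb.
In Gb major, Cb is the subdominant; the diatonic major triad there is IV.
With Gb in the bass the chord is in second inversion, so the figured bass is 64.

IV64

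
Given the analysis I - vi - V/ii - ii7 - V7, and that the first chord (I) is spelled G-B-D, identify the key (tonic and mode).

The chord G is a major triad rooted on G; its label is I.
If G is scale degree 1 and the mode makes that degree carry a major triad, the tonic is G and the mode is major.

G major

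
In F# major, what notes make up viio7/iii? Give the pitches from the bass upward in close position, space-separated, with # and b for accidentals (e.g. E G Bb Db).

viio7/iii is a secondary leading-tone chord. The target iii is A# in F# major; the applied chord is rooted a semitone below, on G##.
Building a fully diminished seventh chord on G## gives G##-B#-D#-F#.

G## B# D# F#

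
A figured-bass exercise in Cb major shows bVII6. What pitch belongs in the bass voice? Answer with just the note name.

Db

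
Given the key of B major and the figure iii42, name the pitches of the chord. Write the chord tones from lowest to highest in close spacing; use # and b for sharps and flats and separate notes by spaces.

C# D# F# A#

In B major, the third degree is D#, and the diatonic chord built there is a minor seventh chord.
That chord is spelled D#-F#-A#-C#.
The figured bass 42 indicates third inversion, placing the seventh (C#) in the bass: C#-D#-F#-A#.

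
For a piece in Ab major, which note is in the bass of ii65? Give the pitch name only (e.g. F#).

ii in Ab major has root Bb; the chord is Bb-Db-F-Ab.
The figure 65 means first inversion — the third is in the bass.

Db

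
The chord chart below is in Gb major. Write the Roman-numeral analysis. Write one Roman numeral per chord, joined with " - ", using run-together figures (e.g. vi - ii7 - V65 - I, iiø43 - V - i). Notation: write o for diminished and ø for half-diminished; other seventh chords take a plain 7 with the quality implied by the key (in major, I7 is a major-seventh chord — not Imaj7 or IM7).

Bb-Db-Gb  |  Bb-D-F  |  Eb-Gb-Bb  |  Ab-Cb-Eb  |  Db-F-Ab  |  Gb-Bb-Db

I6 - V/vi - vi - ii - V - I

Bb-Db-Gb: major triad on Gb = scale degree 1 → I6.
Bb-D-F: chromatic; Bb is V of vi, so V/vi.
Eb-Gb-Bb: root Eb is the submediant; minor triad there is vi.
Ab-Cb-Eb has root Ab, degree 2 in Gb major, so ii.
Db-F-Ab: root Db is the dominant; major triad there is V.
Gb-Bb-Db has root Gb, degree 1 in Gb major, so I.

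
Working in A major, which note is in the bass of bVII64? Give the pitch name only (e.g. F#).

D

bVII in A major has root G; the chord is G-B-D.
The figure 64 means second inversion — the fifth is in the bass.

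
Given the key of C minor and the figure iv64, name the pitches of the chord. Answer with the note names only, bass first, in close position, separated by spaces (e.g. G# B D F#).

C F Ab

The numeral's case and figure indicate a minor triad. In C minor its root, the fourth degree, is F.
Stacking thirds from F gives F-Ab-C.
With the 64 figure the chord is in second inversion; from the bass C upward in close position it reads C-F-Ab.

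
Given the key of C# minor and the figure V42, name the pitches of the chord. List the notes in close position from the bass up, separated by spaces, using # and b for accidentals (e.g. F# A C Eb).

F# G# B# D#

In C# minor, the fifth degree is G#. The dominant is major (leading tone raised), so V is a dominant seventh chord.
That chord is spelled G#-B#-D#-F#.
The figured bass 42 indicates third inversion, placing the seventh (F#) in the bass: F#-G#-B#-D#.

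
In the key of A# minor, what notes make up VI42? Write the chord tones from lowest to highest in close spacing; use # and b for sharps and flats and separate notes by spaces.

E# F# A# C#

In A# minor, the sixth degree is F#, and the diatonic chord built there is a major seventh chord.
Stacking thirds from F# gives F#-A#-C#-E#.
With the 42 figure the chord is in third inversion; from the bass E# upward in close position it reads E#-F#-A#-C#.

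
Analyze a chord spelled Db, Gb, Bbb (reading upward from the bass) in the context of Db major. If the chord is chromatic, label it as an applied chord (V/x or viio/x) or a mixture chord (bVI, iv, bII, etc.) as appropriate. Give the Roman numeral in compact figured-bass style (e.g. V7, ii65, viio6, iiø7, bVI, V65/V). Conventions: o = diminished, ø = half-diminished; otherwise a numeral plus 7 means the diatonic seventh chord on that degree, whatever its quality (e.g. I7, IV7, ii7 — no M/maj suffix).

iv64

Stacked in thirds the chord is Gb-Bbb-Db: a minor triad on Gb.
Gb is the fourth degree of Db major. This is the minor subdominant, borrowed from the parallel minor.
With Db in the bass the chord is in second inversion, so the figured bass is 64.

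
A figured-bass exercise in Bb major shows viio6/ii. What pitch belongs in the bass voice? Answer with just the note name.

D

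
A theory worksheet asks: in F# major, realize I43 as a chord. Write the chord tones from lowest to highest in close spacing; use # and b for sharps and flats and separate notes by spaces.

C# E# F# A#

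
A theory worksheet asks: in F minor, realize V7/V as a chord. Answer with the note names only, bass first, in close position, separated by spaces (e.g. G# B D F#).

V7/V is a secondary dominant — the dominant seventh of V. V in F minor is C, so the applied chord's root is G, a perfect fifth above.
Building a dominant seventh chord on G gives G-B-D-F.

G B D F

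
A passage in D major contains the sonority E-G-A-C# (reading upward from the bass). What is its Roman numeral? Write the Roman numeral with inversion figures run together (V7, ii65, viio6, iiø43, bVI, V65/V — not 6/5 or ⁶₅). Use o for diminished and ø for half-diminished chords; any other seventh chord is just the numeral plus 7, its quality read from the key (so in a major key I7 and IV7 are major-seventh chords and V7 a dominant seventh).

The pitches A-C#-E-G form a dominant seventh chord rooted on A.
A is scale degree 5 in D major, and a dominant seventh chord on that degree is written V7.
With E in the bass the chord is in second inversion, so the figured bass is 43.

V43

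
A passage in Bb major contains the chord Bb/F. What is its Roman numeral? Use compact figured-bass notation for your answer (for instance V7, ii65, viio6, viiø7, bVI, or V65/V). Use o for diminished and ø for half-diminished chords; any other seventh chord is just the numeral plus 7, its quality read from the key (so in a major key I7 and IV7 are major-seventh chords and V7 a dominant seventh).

Stacked in thirds the chord is Bb-D-F: a major triad on Bb.
In Bb major, Bb is the tonic; the diatonic major triad there is I.
With F in the bass the chord is in second inversion, so the figured bass is 64.

I64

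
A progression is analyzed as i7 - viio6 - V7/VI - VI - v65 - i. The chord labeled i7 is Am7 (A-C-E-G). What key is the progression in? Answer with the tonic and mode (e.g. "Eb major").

A minor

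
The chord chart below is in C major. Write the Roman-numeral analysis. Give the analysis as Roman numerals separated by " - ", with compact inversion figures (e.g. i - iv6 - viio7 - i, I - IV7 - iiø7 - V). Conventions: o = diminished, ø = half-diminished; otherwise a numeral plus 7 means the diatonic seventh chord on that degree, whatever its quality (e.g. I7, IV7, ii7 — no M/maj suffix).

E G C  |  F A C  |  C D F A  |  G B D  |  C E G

I6 - IV - ii42 - V - I

E-G-C has root C, degree 1 in C major, so I6.
F-A-C: root F is the subdominant; major triad there is IV.
C-D-F-A: minor seventh chord on D = scale degree 2 → ii42.
G-B-D: root G is the dominant; major triad there is V.
C-E-G has root C, degree 1 in C major, so I.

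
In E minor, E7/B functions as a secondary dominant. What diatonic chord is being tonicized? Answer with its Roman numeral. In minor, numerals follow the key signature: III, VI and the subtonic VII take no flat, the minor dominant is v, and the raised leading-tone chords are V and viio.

iv

The chord is a dominant seventh chord on E.
A dominant resolves down a perfect fifth: E → A. In E minor, A is scale degree 4, i.e. iv.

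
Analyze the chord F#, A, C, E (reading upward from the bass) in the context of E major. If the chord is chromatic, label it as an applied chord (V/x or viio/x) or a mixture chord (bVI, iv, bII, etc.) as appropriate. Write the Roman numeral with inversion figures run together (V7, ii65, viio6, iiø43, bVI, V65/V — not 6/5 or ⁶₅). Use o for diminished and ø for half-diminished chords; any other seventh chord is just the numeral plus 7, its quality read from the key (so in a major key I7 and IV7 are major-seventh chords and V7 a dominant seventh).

The pitches F#-A-C-E form a half-diminished seventh chord rooted on F#.
F# is the second degree of E major. This is the half-diminished supertonic seventh, borrowed from the parallel minor.

iiø7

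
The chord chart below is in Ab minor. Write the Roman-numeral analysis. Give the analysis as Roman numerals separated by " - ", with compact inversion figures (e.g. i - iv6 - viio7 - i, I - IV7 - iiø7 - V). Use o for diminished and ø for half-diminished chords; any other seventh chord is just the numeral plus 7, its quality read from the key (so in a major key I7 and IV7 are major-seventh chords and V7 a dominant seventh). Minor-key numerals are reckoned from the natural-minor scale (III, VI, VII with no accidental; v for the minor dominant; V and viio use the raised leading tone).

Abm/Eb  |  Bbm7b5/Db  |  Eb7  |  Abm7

Abm/Eb: root Ab is the tonic; minor triad there is i64.
Bbm7b5/Db has root Bb, degree 2 in Ab minor, so iiø65.
Eb7: dominant seventh chord on Eb = scale degree 5 → V7.
Abm7 has root Ab, degree 1 in Ab minor, so i7.

i64 - iiø65 - V7 - i7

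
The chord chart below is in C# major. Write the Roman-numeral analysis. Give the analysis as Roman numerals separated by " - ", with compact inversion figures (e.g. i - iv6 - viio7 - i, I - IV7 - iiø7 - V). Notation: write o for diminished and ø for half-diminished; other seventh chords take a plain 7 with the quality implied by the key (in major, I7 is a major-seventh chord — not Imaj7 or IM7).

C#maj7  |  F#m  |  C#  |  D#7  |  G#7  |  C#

C#maj7: root C# is the tonic; major seventh chord there is I7.
F#m is non-diatonic — iv, a mixture chord from C# minor.
C#: root C# is the tonic; major triad there is I.
D#7 is the secondary dominant of V (dominant seventh chord on D#): V7/V.
G#7 has root G#, degree 5 in C# major, so V7.
C#: major triad on C# = scale degree 1 → I.

I7 - iv - I - V7/V - V7 - I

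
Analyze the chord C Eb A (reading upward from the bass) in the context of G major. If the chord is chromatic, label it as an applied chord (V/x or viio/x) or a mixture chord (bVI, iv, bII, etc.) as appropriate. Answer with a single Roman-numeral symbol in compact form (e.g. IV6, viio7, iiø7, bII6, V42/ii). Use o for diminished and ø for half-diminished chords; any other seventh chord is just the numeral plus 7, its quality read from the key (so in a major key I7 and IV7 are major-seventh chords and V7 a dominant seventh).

iio6

Stacked in thirds the chord is A-C-Eb: a diminished triad on A.
A is the second degree of G major. This is the diminished supertonic triad, borrowed from the parallel minor.
With C in the bass the chord is in first inversion, so the figured bass is 6.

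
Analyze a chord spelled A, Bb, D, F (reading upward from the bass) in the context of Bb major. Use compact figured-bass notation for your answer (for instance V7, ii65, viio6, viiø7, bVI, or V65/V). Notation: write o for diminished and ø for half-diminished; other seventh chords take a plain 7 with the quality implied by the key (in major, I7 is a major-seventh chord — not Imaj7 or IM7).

The pitches Bb-D-F-A form a major seventh chord rooted on Bb.
In Bb major, Bb is the tonic; the diatonic major seventh chord there is I7.
With A in the bass the chord is in third inversion, so the figured bass is 42.

I42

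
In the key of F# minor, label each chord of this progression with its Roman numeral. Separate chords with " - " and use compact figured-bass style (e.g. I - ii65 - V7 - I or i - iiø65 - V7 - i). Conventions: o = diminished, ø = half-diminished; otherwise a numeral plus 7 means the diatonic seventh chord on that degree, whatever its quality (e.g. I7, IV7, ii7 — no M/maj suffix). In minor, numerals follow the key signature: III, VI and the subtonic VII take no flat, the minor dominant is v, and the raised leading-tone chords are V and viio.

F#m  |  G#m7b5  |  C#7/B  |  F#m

i - iiø7 - V42 - i

F#m has root F#, degree 1 in F# minor, so i.
G#m7b5: root G# is the supertonic; half-diminished seventh chord there is iiø7.
C#7/B: dominant seventh chord on C# = scale degree 5 → V42.
F#m: minor triad on F# = scale degree 1 → i.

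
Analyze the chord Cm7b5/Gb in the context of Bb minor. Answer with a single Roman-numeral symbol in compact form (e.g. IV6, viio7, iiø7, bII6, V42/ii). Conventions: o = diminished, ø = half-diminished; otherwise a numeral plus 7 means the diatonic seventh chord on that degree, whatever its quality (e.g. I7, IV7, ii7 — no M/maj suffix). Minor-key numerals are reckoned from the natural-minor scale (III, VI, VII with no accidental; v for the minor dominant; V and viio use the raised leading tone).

iiø43

The pitches C-Eb-Gb-Bb form a half-diminished seventh chord rooted on C.
C is scale degree 2 in Bb minor, and a half-diminished seventh chord on that degree is written iiø7.
With Gb in the bass the chord is in second inversion, so the figured bass is 43.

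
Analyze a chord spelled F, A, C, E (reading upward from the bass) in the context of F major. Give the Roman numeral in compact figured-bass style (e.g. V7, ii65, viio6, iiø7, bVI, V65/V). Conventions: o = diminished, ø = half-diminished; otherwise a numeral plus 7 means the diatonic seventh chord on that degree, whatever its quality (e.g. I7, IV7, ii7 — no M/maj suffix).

Stacked in thirds the chord is F-A-C-E: a major seventh chord on F.
F is scale degree 1 in F major, and a major seventh chord on that degree is written I7.

I7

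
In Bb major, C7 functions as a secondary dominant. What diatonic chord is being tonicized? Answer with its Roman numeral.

V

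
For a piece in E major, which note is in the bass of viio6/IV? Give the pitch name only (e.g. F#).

B

The applied chord viio6/IV is rooted on G#: G#-B-D.
The figure 6 means first inversion — the third is in the bass.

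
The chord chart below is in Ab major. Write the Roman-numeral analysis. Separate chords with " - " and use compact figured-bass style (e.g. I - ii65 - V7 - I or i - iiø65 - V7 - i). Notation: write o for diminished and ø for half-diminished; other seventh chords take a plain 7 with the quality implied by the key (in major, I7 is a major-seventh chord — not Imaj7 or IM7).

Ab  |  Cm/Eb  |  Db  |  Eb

I - iii6 - IV - V

Ab has root Ab, degree 1 in Ab major, so I.
Cm/Eb: minor triad on C = scale degree 3 → iii6.
Db: root Db is the subdominant; major triad there is IV.
Eb: major triad on Eb = scale degree 5 → V.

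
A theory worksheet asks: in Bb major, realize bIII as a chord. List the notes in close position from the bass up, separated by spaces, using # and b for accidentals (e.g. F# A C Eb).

Scale degree 3 in Bb major is D; lowering it a half step gives Db. bIII is a major triad on the lowered third degree, borrowed from the parallel minor.
So the chord is Db-F-Ab.

Db F Ab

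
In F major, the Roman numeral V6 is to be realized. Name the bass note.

E

V in F major has root C; the chord is C-E-G.
The figure 6 means first inversion — the third is in the bass.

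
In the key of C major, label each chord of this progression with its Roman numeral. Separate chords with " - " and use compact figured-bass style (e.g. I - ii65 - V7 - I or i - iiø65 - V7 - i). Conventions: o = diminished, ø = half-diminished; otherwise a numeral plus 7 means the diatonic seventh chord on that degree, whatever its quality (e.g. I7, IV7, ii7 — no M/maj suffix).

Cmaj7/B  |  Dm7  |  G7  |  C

I42 - ii7 - V7 - I

Cmaj7/B: major seventh chord on C = scale degree 1 → I42.
Dm7: minor seventh chord on D = scale degree 2 → ii7.
G7: dominant seventh chord on G = scale degree 5 → V7.
C has root C, degree 1 in C major, so I.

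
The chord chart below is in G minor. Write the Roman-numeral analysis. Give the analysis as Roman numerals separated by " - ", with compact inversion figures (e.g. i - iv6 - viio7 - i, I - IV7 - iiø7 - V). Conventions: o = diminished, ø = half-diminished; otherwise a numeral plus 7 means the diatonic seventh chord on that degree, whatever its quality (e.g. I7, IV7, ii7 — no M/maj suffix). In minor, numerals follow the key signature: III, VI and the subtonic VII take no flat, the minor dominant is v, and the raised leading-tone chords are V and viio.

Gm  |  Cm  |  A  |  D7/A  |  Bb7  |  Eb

i - iv - V/V - V43 - V7/VI - VI

Gm: minor triad on G = scale degree 1 → i.
Cm: minor triad on C = scale degree 4 → iv.
A is the secondary dominant of V (major triad on A): V/V.
D7/A: root D is the dominant; dominant seventh chord there is V43.
Bb7: chromatic; Bb is V of VI, so V7/VI.
Eb: major triad on Eb = scale degree 6 → VI.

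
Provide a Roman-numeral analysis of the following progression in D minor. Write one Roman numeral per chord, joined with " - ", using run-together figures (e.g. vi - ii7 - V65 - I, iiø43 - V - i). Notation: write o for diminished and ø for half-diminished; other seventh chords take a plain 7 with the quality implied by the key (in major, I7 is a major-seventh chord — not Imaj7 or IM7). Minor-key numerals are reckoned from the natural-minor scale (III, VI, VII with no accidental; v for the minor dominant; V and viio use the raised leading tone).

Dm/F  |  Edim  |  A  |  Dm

Dm/F has root D, degree 1 in D minor, so i6.
Edim has root E, degree 2 in D minor, so iio.
A: major triad on A = scale degree 5 → V.
Dm: root D is the tonic; minor triad there is i.

i6 - iio - V - i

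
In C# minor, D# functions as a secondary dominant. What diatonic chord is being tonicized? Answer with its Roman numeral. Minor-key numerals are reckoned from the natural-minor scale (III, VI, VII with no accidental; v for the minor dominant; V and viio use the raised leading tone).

V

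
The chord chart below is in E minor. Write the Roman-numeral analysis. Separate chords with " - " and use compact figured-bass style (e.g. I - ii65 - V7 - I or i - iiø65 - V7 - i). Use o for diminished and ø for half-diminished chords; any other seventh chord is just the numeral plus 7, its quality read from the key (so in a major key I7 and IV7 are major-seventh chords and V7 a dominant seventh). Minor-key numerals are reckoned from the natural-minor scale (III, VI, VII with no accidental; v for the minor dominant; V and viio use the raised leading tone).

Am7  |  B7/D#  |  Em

iv7 - V65 - i

Am7: root A is the subdominant; minor seventh chord there is iv7.
B7/D#: root B is the dominant; dominant seventh chord there is V65.
Em: minor triad on E = scale degree 1 → i.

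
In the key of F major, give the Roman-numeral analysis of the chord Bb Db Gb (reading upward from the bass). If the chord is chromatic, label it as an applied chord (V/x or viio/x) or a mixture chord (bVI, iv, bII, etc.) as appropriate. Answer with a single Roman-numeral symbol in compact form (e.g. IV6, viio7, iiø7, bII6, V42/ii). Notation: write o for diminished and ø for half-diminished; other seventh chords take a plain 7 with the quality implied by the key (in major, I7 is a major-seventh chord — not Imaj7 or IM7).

bII6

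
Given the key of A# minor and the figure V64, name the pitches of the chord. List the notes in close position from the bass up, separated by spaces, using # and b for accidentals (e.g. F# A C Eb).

B# E# G##

In A# minor, scale degree 5 is E#. The dominant is major (leading tone raised), so V is a major triad.
That chord is spelled E#-G##-B#.
The figured bass 64 indicates second inversion, placing the fifth (B#) in the bass: B#-E#-G##.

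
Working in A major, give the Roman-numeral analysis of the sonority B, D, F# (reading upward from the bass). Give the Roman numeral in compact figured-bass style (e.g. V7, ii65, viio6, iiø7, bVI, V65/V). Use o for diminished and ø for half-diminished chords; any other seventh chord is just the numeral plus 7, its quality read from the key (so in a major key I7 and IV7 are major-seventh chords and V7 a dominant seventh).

ii

The pitches B-D-F# form a minor triad rooted on B.
In A major, B is the supertonic; the diatonic minor triad there is ii.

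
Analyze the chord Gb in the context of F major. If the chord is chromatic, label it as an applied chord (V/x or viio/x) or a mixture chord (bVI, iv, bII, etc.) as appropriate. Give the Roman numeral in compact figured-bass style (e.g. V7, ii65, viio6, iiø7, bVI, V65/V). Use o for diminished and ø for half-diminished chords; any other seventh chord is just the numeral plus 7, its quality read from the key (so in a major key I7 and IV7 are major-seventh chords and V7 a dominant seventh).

The pitches Gb-Bb-Db form a major triad rooted on Gb.
Gb is the lowered second degree of F major (diatonic 2 would be G). This is the Neapolitan chord — a major triad on the lowered second degree.

bII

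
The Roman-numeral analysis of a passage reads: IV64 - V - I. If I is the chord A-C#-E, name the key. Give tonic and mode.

A major

The chord A is a major triad rooted on A; its label is I.
If A is scale degree 1 and the mode makes that degree carry a major triad, the tonic is A and the mode is major.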